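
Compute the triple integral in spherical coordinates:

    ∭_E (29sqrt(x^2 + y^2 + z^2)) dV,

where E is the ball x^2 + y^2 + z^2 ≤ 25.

In spherical coordinates, x = ρ sin(φ) cos(θ), y = ρ sin(φ) sin(θ), z = ρ cos(φ), and dV = ρ^2 sin(φ) dρ dφ dθ.

The integrand becomes 29ρ, so

    ∭_E (29sqrt(x^2 + y^2 + z^2)) dV = ∫_{0}^{2π} ∫_{0}^{π} ∫_{0}^{5} (29ρ) · ρ^2 sin(φ) dρ dφ dθ.

Inner (ρ): 18125sin(φ)/4.
Middle (φ): 18125/2.
Outer (θ): 18125π.

Therefore the triple integral equals 18125π.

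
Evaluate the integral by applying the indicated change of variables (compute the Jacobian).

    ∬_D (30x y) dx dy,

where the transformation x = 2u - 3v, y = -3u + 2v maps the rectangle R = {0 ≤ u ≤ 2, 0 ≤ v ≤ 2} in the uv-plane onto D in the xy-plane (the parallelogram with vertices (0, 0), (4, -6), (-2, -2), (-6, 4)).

Compute the Jacobian determinant of (x, y) with respect to (u, v):

    ∂(x,y)/∂(u,v) = | 2  -3 | = (2)(2) - (-3)(-3) = -5.
                   | -3  2 |

Its absolute value is |J| = 5 (the area scaling factor).

Substituting x = 2u - 3v, y = -3u + 2v into the integrand,

    30x y → -180u^2 + 390u v - 180v^2,

so the integral becomes

    ∬_R (-180u^2 + 390u v - 180v^2) · |J| du dv = ∫_0^2 ∫_0^2 (-900u^2 + 1950u v - 900v^2) dv du.

Inner (v): -1800u^2 + 3900u - 2400.
Outer (u): -1800.

Therefore ∬_D (30x y) dx dy = -1800.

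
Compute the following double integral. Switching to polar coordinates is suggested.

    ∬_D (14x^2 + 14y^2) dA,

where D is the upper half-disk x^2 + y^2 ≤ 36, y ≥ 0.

The region D is 0 ≤ r ≤ 6, 0 ≤ θ ≤ π in polar coordinates, where x = r cos(θ), y = r sin(θ), and dA = r dr dθ.

Under the substitution, the integrand becomes 14r^2, so

    ∬_D (14x^2 + 14y^2) dA = ∫_{0}^{π} ∫_{0}^{6} (14r^2) · r dr dθ.

Inner integral (in r): ∫_{0}^{6} (14r^2) · r dr = 4536.

Outer integral (in θ): ∫_{0}^{π} (4536) dθ = 4536π.

Therefore ∬_D (14x^2 + 14y^2) dA = 4536π.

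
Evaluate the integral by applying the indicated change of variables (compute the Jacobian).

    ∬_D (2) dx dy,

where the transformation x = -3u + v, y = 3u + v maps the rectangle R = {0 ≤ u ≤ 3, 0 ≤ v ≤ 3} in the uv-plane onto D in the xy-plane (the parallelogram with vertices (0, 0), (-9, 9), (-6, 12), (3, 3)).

Compute the Jacobian determinant of (x, y) with respect to (u, v):

    ∂(x,y)/∂(u,v) = | -3  1 | = (-3)(1) - (1)(3) = -6.
                   | 3  1 |

Its absolute value is |J| = 6 (the area scaling factor).

Substituting x = -3u + v, y = 3u + v into the integrand,

    2 → 2,

so the integral becomes

    ∬_R (2) · |J| du dv = ∫_0^3 ∫_0^3 (12) dv du.

Inner (v): 36.
Outer (u): 108.

Therefore ∬_D (2) dx dy = 108.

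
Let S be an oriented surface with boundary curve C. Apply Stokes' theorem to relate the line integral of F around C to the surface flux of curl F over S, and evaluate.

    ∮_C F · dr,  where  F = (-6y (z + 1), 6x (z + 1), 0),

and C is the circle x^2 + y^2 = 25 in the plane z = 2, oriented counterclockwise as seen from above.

Let S be the flat disk x^2 + y^2 ≤ 25 in the plane z = 2, with upward unit normal n̂ = ẑ. By Stokes' theorem,

    ∮_C F · dr = ∬_S (∇ × F) · n̂ dS = ∬_D (curl F)_z dA,

where D is the disk x^2 + y^2 ≤ 25.

Compute the curl of F = (-6y (z + 1), 6x (z + 1), 0):
    (∇ × F)_x = ∂F_z/∂y - ∂F_y/∂z = -6x,
    (∇ × F)_y = ∂F_x/∂z - ∂F_z/∂x = -6y,
    (∇ × F)_z = ∂F_y/∂x - ∂F_x/∂y = 12z + 12.

On z = 2, (curl F)_z = 36.

Convert to polar (x = r cos θ, y = r sin θ, dA = r dr dθ); the integrand becomes 36, so

    ∬_D (curl F)_z dA = ∫_0^{2π} ∫_0^{5} (36) · r dr dθ.

Inner (r from 0 to 5): 450.
Outer (θ from 0 to 2π): 900π.

Therefore ∮_C F · dr = 900π.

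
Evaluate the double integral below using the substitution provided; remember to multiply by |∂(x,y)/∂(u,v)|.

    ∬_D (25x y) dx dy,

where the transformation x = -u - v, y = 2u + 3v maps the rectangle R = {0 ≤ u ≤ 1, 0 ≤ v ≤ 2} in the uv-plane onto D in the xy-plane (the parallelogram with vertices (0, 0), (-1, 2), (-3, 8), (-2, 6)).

Compute the Jacobian determinant of (x, y) with respect to (u, v):

    ∂(x,y)/∂(u,v) = | -1  -1 | = (-1)(3) - (-1)(2) = -1.
                   | 2  3 |

Its absolute value is |J| = 1 (the area scaling factor).

Substituting x = -u - v, y = 2u + 3v into the integrand,

    25x y → -50u^2 - 125u v - 75v^2,

so the integral becomes

    ∬_R (-50u^2 - 125u v - 75v^2) · |J| du dv = ∫_0^1 ∫_0^2 (-50u^2 - 125u v - 75v^2) dv du.

Inner (v): -100u^2 - 250u - 200.
Outer (u): -1075/3.

Therefore ∬_D (25x y) dx dy = -1075/3.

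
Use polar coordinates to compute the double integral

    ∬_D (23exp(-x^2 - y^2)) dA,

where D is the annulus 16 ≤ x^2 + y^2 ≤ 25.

The region D is 4 ≤ r ≤ 5, 0 ≤ θ ≤ 2π in polar coordinates, where x = r cos(θ), y = r sin(θ), and dA = r dr dθ.

Under the substitution, the integrand becomes 23exp(-r^2), so

    ∬_D (23exp(-x^2 - y^2)) dA = ∫_{0}^{2π} ∫_{4}^{5} (23exp(-r^2)) · r dr dθ.

Inner integral (in r): ∫_{4}^{5} (23exp(-r^2)) · r dr = -(23 - 23exp(9))exp(-25)/2.

Outer integral (in θ): ∫_{0}^{2π} (-(23 - 23exp(9))exp(-25)/2) dθ = -23π (1 - exp(9))exp(-25).

Therefore ∬_D (23exp(-x^2 - y^2)) dA = -23π (1 - exp(9))exp(-25).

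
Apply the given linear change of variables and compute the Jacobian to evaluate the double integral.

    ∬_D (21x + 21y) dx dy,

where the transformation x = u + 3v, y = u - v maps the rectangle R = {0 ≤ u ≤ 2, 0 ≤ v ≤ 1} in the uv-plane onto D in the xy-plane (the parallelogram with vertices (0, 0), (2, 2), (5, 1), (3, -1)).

Compute the Jacobian determinant of (x, y) with respect to (u, v):

    ∂(x,y)/∂(u,v) = | 1  3 | = (1)(-1) - (3)(1) = -4.
                   | 1  -1 |

Its absolute value is |J| = 4 (the area scaling factor).

Substituting x = u + 3v, y = u - v into the integrand,

    21x + 21y → 42u + 42v,

so the integral becomes

    ∬_R (42u + 42v) · |J| du dv = ∫_0^2 ∫_0^1 (168u + 168v) dv du.

Inner (v): 168u + 84.
Outer (u): 504.

Therefore ∬_D (21x + 21y) dx dy = 504.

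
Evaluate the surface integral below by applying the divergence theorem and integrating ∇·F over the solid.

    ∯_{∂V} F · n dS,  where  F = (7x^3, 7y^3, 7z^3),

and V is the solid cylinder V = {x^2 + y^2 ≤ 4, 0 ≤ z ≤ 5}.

By the divergence theorem,

    ∯_{∂V} F · n dS = ∭_V (∇ · F) dV.

Compute the divergence:
    ∇ · F = ∂F_x/∂x + ∂F_y/∂y + ∂F_z/∂z = 21x^2 + 21y^2 + 21z^2.

In cylindrical coordinates, x = r cos(θ), y = r sin(θ), z = z, dV = r dr dθ dz, with 0 ≤ r ≤ 2, 0 ≤ θ ≤ 2π, 0 ≤ z ≤ 5.

The integrand, after substitution and multiplying by the volume element, becomes (21r^2 + 21z^2) · r, so

    ∭_V (∇·F) dV = ∫_0^{2π} ∫_0^{2} ∫_0^{5} (21r^2 + 21z^2) · r dz dr dθ.

Inner (z from 0 to 5): 105r^3 + 875r.
Middle (r from 0 to 2): 2170.
Outer (θ from 0 to 2π): 4340π.

Therefore ∯_{∂V} F · n dS = 4340π.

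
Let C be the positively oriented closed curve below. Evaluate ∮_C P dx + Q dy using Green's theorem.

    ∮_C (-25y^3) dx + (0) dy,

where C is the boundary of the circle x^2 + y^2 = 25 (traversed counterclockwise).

Green's theorem converts the closed line integral into a double integral over the enclosed region D:

    ∮_C P dx + Q dy = ∬_D (∂Q/∂x - ∂P/∂y) dA.

Here P = -25y^3, Q = 0, so

    ∂Q/∂x = 0,    ∂P/∂y = -75y^2,
    ∂Q/∂x - ∂P/∂y = 75y^2.

D is the region x^2 + y^2 ≤ 25. Evaluating the double integral:

In polar coordinates (x = r cos θ, y = r sin θ, dA = r dr dθ) the integrand becomes 75r^2sin(θ)^2, so

    ∬_D (75y^2) dA = ∫_0^{2π} ∫_0^{5} (75r^2sin(θ)^2) · r dr dθ.

Inner (r from 0 to 5): 46875sin(θ)^2/4.
Outer (θ from 0 to 2π): 46875π/4.

Therefore ∮_C P dx + Q dy = 46875π/4.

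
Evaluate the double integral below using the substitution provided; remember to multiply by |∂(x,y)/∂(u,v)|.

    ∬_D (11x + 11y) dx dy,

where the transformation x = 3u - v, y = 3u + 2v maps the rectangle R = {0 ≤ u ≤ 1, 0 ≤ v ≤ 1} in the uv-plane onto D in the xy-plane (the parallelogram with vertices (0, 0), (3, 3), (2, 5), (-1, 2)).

Compute the Jacobian determinant of (x, y) with respect to (u, v):

    ∂(x,y)/∂(u,v) = | 3  -1 | = (3)(2) - (-1)(3) = 9.
                   | 3  2 |

Its absolute value is |J| = 9 (the area scaling factor).

Substituting x = 3u - v, y = 3u + 2v into the integrand,

    11x + 11y → 66u + 11v,

so the integral becomes

    ∬_R (66u + 11v) · |J| du dv = ∫_0^1 ∫_0^1 (594u + 99v) dv du.

Inner (v): 594u + 99/2.
Outer (u): 693/2.

Therefore ∬_D (11x + 11y) dx dy = 693/2.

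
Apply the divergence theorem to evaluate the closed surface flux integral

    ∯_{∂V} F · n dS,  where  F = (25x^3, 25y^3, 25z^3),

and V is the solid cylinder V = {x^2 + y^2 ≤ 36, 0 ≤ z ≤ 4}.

By the divergence theorem,

    ∯_{∂V} F · n dS = ∭_V (∇ · F) dV.

Compute the divergence:
    ∇ · F = ∂F_x/∂x + ∂F_y/∂y + ∂F_z/∂z = 75x^2 + 75y^2 + 75z^2.

In cylindrical coordinates, x = r cos(θ), y = r sin(θ), z = z, dV = r dr dθ dz, with 0 ≤ r ≤ 6, 0 ≤ θ ≤ 2π, 0 ≤ z ≤ 4.

The integrand, after substitution and multiplying by the volume element, becomes (75r^2 + 75z^2) · r, so

    ∭_V (∇·F) dV = ∫_0^{2π} ∫_0^{6} ∫_0^{4} (75r^2 + 75z^2) · r dz dr dθ.

Inner (z from 0 to 4): 300r^3 + 1600r.
Middle (r from 0 to 6): 126000.
Outer (θ from 0 to 2π): 252000π.

Therefore ∯_{∂V} F · n dS = 252000π.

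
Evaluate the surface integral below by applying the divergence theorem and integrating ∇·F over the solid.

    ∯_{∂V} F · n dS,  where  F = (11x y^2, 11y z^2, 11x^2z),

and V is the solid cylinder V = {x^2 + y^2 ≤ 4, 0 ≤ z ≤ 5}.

By the divergence theorem,

    ∯_{∂V} F · n dS = ∭_V (∇ · F) dV.

Compute the divergence:
    ∇ · F = ∂F_x/∂x + ∂F_y/∂y + ∂F_z/∂z = 11y^2 + 11z^2 + 11x^2 = 11x^2 + 11y^2 + 11z^2.

In cylindrical coordinates, x = r cos(θ), y = r sin(θ), z = z, dV = r dr dθ dz, with 0 ≤ r ≤ 2, 0 ≤ θ ≤ 2π, 0 ≤ z ≤ 5.

The integrand, after substitution and multiplying by the volume element, becomes (11r^2 + 11z^2) · r, so

    ∭_V (∇·F) dV = ∫_0^{2π} ∫_0^{2} ∫_0^{5} (11r^2 + 11z^2) · r dz dr dθ.

Inner (z from 0 to 5): 55r (r^2 + 25/3).
Middle (r from 0 to 2): 3410/3.
Outer (θ from 0 to 2π): 6820π/3.

Therefore ∯_{∂V} F · n dS = 6820π/3.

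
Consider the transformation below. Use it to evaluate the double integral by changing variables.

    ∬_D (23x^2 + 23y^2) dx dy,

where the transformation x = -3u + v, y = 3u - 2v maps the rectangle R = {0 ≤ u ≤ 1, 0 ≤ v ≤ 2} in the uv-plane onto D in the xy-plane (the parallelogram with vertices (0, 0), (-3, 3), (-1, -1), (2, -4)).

Compute the Jacobian determinant of (x, y) with respect to (u, v):

    ∂(x,y)/∂(u,v) = | -3  1 | = (-3)(-2) - (1)(3) = 3.
                   | 3  -2 |

Its absolute value is |J| = 3 (the area scaling factor).

Substituting x = -3u + v, y = 3u - 2v into the integrand,

    23x^2 + 23y^2 → 414u^2 - 414u v + 115v^2,

so the integral becomes

    ∬_R (414u^2 - 414u v + 115v^2) · |J| du dv = ∫_0^1 ∫_0^2 (1242u^2 - 1242u v + 345v^2) dv du.

Inner (v): 2484u^2 - 2484u + 920.
Outer (u): 506.

Therefore ∬_D (23x^2 + 23y^2) dx dy = 506.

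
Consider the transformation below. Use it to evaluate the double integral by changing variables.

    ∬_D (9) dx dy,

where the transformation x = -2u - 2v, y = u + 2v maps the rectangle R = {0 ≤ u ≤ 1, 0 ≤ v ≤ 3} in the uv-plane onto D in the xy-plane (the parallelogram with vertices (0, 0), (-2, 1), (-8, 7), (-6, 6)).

Compute the Jacobian determinant of (x, y) with respect to (u, v):

    ∂(x,y)/∂(u,v) = | -2  -2 | = (-2)(2) - (-2)(1) = -2.
                   | 1  2 |

Its absolute value is |J| = 2 (the area scaling factor).

Substituting x = -2u - 2v, y = u + 2v into the integrand,

    9 → 9,

so the integral becomes

    ∬_R (9) · |J| du dv = ∫_0^1 ∫_0^3 (18) dv du.

Inner (v): 54.
Outer (u): 54.

Therefore ∬_D (9) dx dy = 54.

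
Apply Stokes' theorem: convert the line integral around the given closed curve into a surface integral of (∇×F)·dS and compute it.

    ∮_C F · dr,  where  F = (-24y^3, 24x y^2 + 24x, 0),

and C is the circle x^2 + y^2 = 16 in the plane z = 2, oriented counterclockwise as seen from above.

Let S be the flat disk x^2 + y^2 ≤ 16 in the plane z = 2, with upward unit normal n̂ = ẑ. By Stokes' theorem,

    ∮_C F · dr = ∬_S (∇ × F) · n̂ dS = ∬_D (curl F)_z dA,

where D is the disk x^2 + y^2 ≤ 16.

Compute the curl of F = (-24y^3, 24x y^2 + 24x, 0):
    (∇ × F)_x = ∂F_z/∂y - ∂F_y/∂z = 0,
    (∇ × F)_y = ∂F_x/∂z - ∂F_z/∂x = 0,
    (∇ × F)_z = ∂F_y/∂x - ∂F_x/∂y = 96y^2 + 24.

On z = 2, (curl F)_z = 96y^2 + 24.

Convert to polar (x = r cos θ, y = r sin θ, dA = r dr dθ); the integrand becomes 96r^2sin(θ)^2 + 24, so

    ∬_D (curl F)_z dA = ∫_0^{2π} ∫_0^{4} (96r^2sin(θ)^2 + 24) · r dr dθ.

Inner (r from 0 to 4): 6144sin(θ)^2 + 192.
Outer (θ from 0 to 2π): 6528π.

Therefore ∮_C F · dr = 6528π.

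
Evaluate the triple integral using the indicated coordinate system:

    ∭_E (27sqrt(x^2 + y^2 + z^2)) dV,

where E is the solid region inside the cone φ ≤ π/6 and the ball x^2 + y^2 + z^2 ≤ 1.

In spherical coordinates, x = ρ sin(φ) cos(θ), y = ρ sin(φ) sin(θ), z = ρ cos(φ), and dV = ρ^2 sin(φ) dρ dφ dθ.

The integrand becomes 27ρ, so

    ∭_E (27sqrt(x^2 + y^2 + z^2)) dV = ∫_{0}^{2π} ∫_{0}^{π/6} ∫_{0}^{1} (27ρ) · ρ^2 sin(φ) dρ dφ dθ.

Inner (ρ): 27sin(φ)/4.
Middle (φ): 27/4 - 27sqrt(3)/8.
Outer (θ): 27π (2 - sqrt(3))/4.

Therefore the triple integral equals 27π (2 - sqrt(3))/4.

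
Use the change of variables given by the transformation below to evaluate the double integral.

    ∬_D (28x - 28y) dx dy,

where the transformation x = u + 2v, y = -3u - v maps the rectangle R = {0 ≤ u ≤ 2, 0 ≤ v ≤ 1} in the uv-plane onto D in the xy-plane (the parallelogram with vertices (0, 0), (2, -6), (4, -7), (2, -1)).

Compute the Jacobian determinant of (x, y) with respect to (u, v):

    ∂(x,y)/∂(u,v) = | 1  2 | = (1)(-1) - (2)(-3) = 5.
                   | -3  -1 |

Its absolute value is |J| = 5 (the area scaling factor).

Substituting x = u + 2v, y = -3u - v into the integrand,

    28x - 28y → 112u + 84v,

so the integral becomes

    ∬_R (112u + 84v) · |J| du dv = ∫_0^2 ∫_0^1 (560u + 420v) dv du.

Inner (v): 560u + 210.
Outer (u): 1540.

Therefore ∬_D (28x - 28y) dx dy = 1540.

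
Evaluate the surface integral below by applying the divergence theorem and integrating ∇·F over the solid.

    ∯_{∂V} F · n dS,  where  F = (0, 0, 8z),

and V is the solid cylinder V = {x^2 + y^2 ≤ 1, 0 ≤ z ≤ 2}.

By the divergence theorem,

    ∯_{∂V} F · n dS = ∭_V (∇ · F) dV.

Compute the divergence:
    ∇ · F = ∂F_x/∂x + ∂F_y/∂y + ∂F_z/∂z = 0 + 0 + 8 = 8.

In cylindrical coordinates, x = r cos(θ), y = r sin(θ), z = z, dV = r dr dθ dz, with 0 ≤ r ≤ 1, 0 ≤ θ ≤ 2π, 0 ≤ z ≤ 2.

The integrand, after substitution and multiplying by the volume element, becomes (8) · r, so

    ∭_V (∇·F) dV = ∫_0^{2π} ∫_0^{1} ∫_0^{2} (8) · r dz dr dθ.

Inner (z from 0 to 2): 16r.
Middle (r from 0 to 1): 8.
Outer (θ from 0 to 2π): 16π.

Therefore ∯_{∂V} F · n dS = 16π.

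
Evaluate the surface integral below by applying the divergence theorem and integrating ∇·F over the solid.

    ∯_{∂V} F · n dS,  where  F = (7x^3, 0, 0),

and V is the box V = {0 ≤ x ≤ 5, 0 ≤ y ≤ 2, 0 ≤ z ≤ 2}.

By the divergence theorem,

    ∯_{∂V} F · n dS = ∭_V (∇ · F) dV.

Compute the divergence:
    ∇ · F = ∂F_x/∂x + ∂F_y/∂y + ∂F_z/∂z = 21x^2 + 0 + 0 = 21x^2.

V is a rectangular box, so dV = dx dy dz with 0 ≤ x ≤ 5, 0 ≤ y ≤ 2, 0 ≤ z ≤ 2.

Integrate (21x^2) over V as an iterated integral:

    ∭_V (∇·F) dV = ∫_0^{5} ∫_0^{2} ∫_0^{2} (21x^2) dz dy dx.

Inner (z from 0 to 2): 42x^2.
Middle (y from 0 to 2): 84x^2.
Outer (x from 0 to 5): 3500.

Therefore ∯_{∂V} F · n dS = 3500.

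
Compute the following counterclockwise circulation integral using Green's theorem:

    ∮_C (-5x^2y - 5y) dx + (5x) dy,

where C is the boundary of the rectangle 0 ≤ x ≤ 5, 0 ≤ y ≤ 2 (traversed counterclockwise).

Green's theorem converts the closed line integral into a double integral over the enclosed region D:

    ∮_C P dx + Q dy = ∬_D (∂Q/∂x - ∂P/∂y) dA.

Here P = -5x^2y - 5y, Q = 5x, so

    ∂Q/∂x = 5,    ∂P/∂y = -5x^2 - 5,
    ∂Q/∂x - ∂P/∂y = 5x^2 + 10.

D is the region 0 ≤ x ≤ 5, 0 ≤ y ≤ 2. Evaluating the double integral:

    ∬_D (5x^2 + 10) dA = ∫_0^{5} ∫_0^{2} (5x^2 + 10) dy dx.

Inner (y from 0 to 2): 10x^2 + 20.
Outer (x from 0 to 5): 1550/3.

Therefore ∮_C P dx + Q dy = 1550/3.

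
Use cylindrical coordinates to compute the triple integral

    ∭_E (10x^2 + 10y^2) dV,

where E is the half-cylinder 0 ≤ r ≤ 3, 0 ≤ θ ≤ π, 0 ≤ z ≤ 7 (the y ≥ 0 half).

In cylindrical coordinates, x = r cos(θ), y = r sin(θ), z = z, and dV = r dr dθ dz.

The integrand becomes 10r^2, so

    ∭_E (10x^2 + 10y^2) dV = ∫_{0}^{π} ∫_{0}^{3} ∫_{0}^{7} (10r^2) · r dz dr dθ.

Inner (z): 70r^3.
Middle (r from 0 to 3): 2835/2.
Outer (θ): 2835π/2.

Therefore the triple integral equals 2835π/2.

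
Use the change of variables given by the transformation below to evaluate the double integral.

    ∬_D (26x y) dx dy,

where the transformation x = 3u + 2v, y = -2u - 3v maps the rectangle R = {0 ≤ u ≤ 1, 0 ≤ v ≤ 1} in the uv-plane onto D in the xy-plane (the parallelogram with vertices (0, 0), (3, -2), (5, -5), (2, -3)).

Compute the Jacobian determinant of (x, y) with respect to (u, v):

    ∂(x,y)/∂(u,v) = | 3  2 | = (3)(-3) - (2)(-2) = -5.
                   | -2  -3 |

Its absolute value is |J| = 5 (the area scaling factor).

Substituting x = 3u + 2v, y = -2u - 3v into the integrand,

    26x y → -156u^2 - 338u v - 156v^2,

so the integral becomes

    ∬_R (-156u^2 - 338u v - 156v^2) · |J| du dv = ∫_0^1 ∫_0^1 (-780u^2 - 1690u v - 780v^2) dv du.

Inner (v): -780u^2 - 845u - 260.
Outer (u): -1885/2.

Therefore ∬_D (26x y) dx dy = -1885/2.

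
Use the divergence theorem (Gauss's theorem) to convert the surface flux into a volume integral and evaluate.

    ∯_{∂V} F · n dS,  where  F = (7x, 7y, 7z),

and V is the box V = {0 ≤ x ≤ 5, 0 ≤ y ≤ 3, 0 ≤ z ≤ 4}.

By the divergence theorem,

    ∯_{∂V} F · n dS = ∭_V (∇ · F) dV.

Compute the divergence:
    ∇ · F = ∂F_x/∂x + ∂F_y/∂y + ∂F_z/∂z = 7 + 7 + 7 = 21.

V is a rectangular box, so dV = dx dy dz with 0 ≤ x ≤ 5, 0 ≤ y ≤ 3, 0 ≤ z ≤ 4.

Integrate (21) over V as an iterated integral:

    ∭_V (∇·F) dV = ∫_0^{5} ∫_0^{3} ∫_0^{4} (21) dz dy dx.

Inner (z from 0 to 4): 84.
Middle (y from 0 to 3): 252.
Outer (x from 0 to 5): 1260.

Therefore ∯_{∂V} F · n dS = 1260.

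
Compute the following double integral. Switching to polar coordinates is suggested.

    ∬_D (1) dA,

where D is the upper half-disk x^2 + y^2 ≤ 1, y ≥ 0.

The region D is 0 ≤ r ≤ 1, 0 ≤ θ ≤ π in polar coordinates, where x = r cos(θ), y = r sin(θ), and dA = r dr dθ.

Under the substitution, the integrand becomes 1, so

    ∬_D (1) dA = ∫_{0}^{π} ∫_{0}^{1} (1) · r dr dθ.

Inner integral (in r): ∫_{0}^{1} (1) · r dr = 1/2.

Outer integral (in θ): ∫_{0}^{π} (1/2) dθ = π/2.

Therefore ∬_D (1) dA = π/2.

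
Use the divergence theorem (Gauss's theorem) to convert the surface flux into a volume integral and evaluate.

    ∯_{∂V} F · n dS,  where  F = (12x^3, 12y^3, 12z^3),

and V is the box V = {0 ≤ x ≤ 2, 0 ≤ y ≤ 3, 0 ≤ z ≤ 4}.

By the divergence theorem,

    ∯_{∂V} F · n dS = ∭_V (∇ · F) dV.

Compute the divergence:
    ∇ · F = ∂F_x/∂x + ∂F_y/∂y + ∂F_z/∂z = 36x^2 + 36y^2 + 36z^2.

V is a rectangular box, so dV = dx dy dz with 0 ≤ x ≤ 2, 0 ≤ y ≤ 3, 0 ≤ z ≤ 4.

Integrate (36x^2 + 36y^2 + 36z^2) over V as an iterated integral:

    ∭_V (∇·F) dV = ∫_0^{2} ∫_0^{3} ∫_0^{4} (36x^2 + 36y^2 + 36z^2) dz dy dx.

Inner (z from 0 to 4): 144x^2 + 144y^2 + 768.
Middle (y from 0 to 3): 432x^2 + 3600.
Outer (x from 0 to 2): 8352.

Therefore ∯_{∂V} F · n dS = 8352.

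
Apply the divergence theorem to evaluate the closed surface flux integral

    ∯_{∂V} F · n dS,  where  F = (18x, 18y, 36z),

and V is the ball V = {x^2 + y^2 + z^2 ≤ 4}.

By the divergence theorem,

    ∯_{∂V} F · n dS = ∭_V (∇ · F) dV.

Compute the divergence:
    ∇ · F = ∂F_x/∂x + ∂F_y/∂y + ∂F_z/∂z = 18 + 18 + 36 = 72.

In spherical coordinates, x = ρ sin(φ) cos(θ), y = ρ sin(φ) sin(θ), z = ρ cos(φ), dV = ρ^2 sin(φ) dρ dφ dθ, with 0 ≤ ρ ≤ 2, 0 ≤ φ ≤ π, 0 ≤ θ ≤ 2π.

The integrand, after substitution and multiplying by the volume element, becomes (72) · ρ^2 sin(φ), so

    ∭_V (∇·F) dV = ∫_0^{2π} ∫_0^{π} ∫_0^{2} (72) · ρ^2 sin(φ) dρ dφ dθ.

Inner (ρ from 0 to 2): 192sin(φ).
Middle (φ from 0 to π): 384.
Outer (θ from 0 to 2π): 768π.

Therefore ∯_{∂V} F · n dS = 768π.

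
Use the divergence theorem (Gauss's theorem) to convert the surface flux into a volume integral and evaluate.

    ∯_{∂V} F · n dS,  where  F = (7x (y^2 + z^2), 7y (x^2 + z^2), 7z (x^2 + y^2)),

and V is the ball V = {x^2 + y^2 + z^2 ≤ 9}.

By the divergence theorem,

    ∯_{∂V} F · n dS = ∭_V (∇ · F) dV.

Compute the divergence:
    ∇ · F = ∂F_x/∂x + ∂F_y/∂y + ∂F_z/∂z = 7y^2 + 7z^2 + 7x^2 + 7z^2 + 7x^2 + 7y^2 = 14x^2 + 14y^2 + 14z^2.

In spherical coordinates, x = ρ sin(φ) cos(θ), y = ρ sin(φ) sin(θ), z = ρ cos(φ), dV = ρ^2 sin(φ) dρ dφ dθ, with 0 ≤ ρ ≤ 3, 0 ≤ φ ≤ π, 0 ≤ θ ≤ 2π.

The integrand, after substitution and multiplying by the volume element, becomes (14ρ^2) · ρ^2 sin(φ), so

    ∭_V (∇·F) dV = ∫_0^{2π} ∫_0^{π} ∫_0^{3} (14ρ^2) · ρ^2 sin(φ) dρ dφ dθ.

Inner (ρ from 0 to 3): 3402sin(φ)/5.
Middle (φ from 0 to π): 6804/5.
Outer (θ from 0 to 2π): 13608π/5.

Therefore ∯_{∂V} F · n dS = 13608π/5.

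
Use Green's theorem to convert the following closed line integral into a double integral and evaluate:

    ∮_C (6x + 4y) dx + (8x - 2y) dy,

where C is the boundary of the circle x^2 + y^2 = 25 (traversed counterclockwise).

Green's theorem converts the closed line integral into a double integral over the enclosed region D:

    ∮_C P dx + Q dy = ∬_D (∂Q/∂x - ∂P/∂y) dA.

Here P = 6x + 4y, Q = 8x - 2y, so

    ∂Q/∂x = 8,    ∂P/∂y = 4,
    ∂Q/∂x - ∂P/∂y = 4.

D is the region x^2 + y^2 ≤ 25. Evaluating the double integral:

In polar coordinates (x = r cos θ, y = r sin θ, dA = r dr dθ) the integrand becomes 4, so

    ∬_D (4) dA = ∫_0^{2π} ∫_0^{5} (4) · r dr dθ.

Inner (r from 0 to 5): 50.
Outer (θ from 0 to 2π): 100π.

Therefore ∮_C P dx + Q dy = 100π.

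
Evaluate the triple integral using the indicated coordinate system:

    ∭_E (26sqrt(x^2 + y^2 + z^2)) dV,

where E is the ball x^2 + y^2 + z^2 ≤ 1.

In spherical coordinates, x = ρ sin(φ) cos(θ), y = ρ sin(φ) sin(θ), z = ρ cos(φ), and dV = ρ^2 sin(φ) dρ dφ dθ.

The integrand becomes 26ρ, so

    ∭_E (26sqrt(x^2 + y^2 + z^2)) dV = ∫_{0}^{2π} ∫_{0}^{π} ∫_{0}^{1} (26ρ) · ρ^2 sin(φ) dρ dφ dθ.

Inner (ρ): 13sin(φ)/2.
Middle (φ): 13.
Outer (θ): 26π.

Therefore the triple integral equals 26π.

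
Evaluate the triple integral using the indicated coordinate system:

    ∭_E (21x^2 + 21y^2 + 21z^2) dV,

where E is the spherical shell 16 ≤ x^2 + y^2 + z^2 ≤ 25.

In spherical coordinates, x = ρ sin(φ) cos(θ), y = ρ sin(φ) sin(θ), z = ρ cos(φ), and dV = ρ^2 sin(φ) dρ dφ dθ.

The integrand becomes 21ρ^2, so

    ∭_E (21x^2 + 21y^2 + 21z^2) dV = ∫_{0}^{2π} ∫_{0}^{π} ∫_{4}^{5} (21ρ^2) · ρ^2 sin(φ) dρ dφ dθ.

Inner (ρ): 44121sin(φ)/5.
Middle (φ): 88242/5.
Outer (θ): 176484π/5.

Therefore the triple integral equals 176484π/5.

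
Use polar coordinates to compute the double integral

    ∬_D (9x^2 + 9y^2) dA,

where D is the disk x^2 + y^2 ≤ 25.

The region D is 0 ≤ r ≤ 5, 0 ≤ θ ≤ 2π in polar coordinates, where x = r cos(θ), y = r sin(θ), and dA = r dr dθ.

Under the substitution, the integrand becomes 9r^2, so

    ∬_D (9x^2 + 9y^2) dA = ∫_{0}^{2π} ∫_{0}^{5} (9r^2) · r dr dθ.

Inner integral (in r): ∫_{0}^{5} (9r^2) · r dr = 5625/4.

Outer integral (in θ): ∫_{0}^{2π} (5625/4) dθ = 5625π/2.

Therefore ∬_D (9x^2 + 9y^2) dA = 5625π/2.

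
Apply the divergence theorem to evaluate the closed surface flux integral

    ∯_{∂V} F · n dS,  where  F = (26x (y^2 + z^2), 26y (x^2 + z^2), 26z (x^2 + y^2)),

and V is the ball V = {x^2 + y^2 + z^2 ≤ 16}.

By the divergence theorem,

    ∯_{∂V} F · n dS = ∭_V (∇ · F) dV.

Compute the divergence:
    ∇ · F = ∂F_x/∂x + ∂F_y/∂y + ∂F_z/∂z = 26y^2 + 26z^2 + 26x^2 + 26z^2 + 26x^2 + 26y^2 = 52x^2 + 52y^2 + 52z^2.

In spherical coordinates, x = ρ sin(φ) cos(θ), y = ρ sin(φ) sin(θ), z = ρ cos(φ), dV = ρ^2 sin(φ) dρ dφ dθ, with 0 ≤ ρ ≤ 4, 0 ≤ φ ≤ π, 0 ≤ θ ≤ 2π.

The integrand, after substitution and multiplying by the volume element, becomes (52ρ^2) · ρ^2 sin(φ), so

    ∭_V (∇·F) dV = ∫_0^{2π} ∫_0^{π} ∫_0^{4} (52ρ^2) · ρ^2 sin(φ) dρ dφ dθ.

Inner (ρ from 0 to 4): 53248sin(φ)/5.
Middle (φ from 0 to π): 106496/5.
Outer (θ from 0 to 2π): 212992π/5.

Therefore ∯_{∂V} F · n dS = 212992π/5.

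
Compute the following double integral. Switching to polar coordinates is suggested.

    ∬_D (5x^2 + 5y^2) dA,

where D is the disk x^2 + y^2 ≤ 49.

The region D is 0 ≤ r ≤ 7, 0 ≤ θ ≤ 2π in polar coordinates, where x = r cos(θ), y = r sin(θ), and dA = r dr dθ.

Under the substitution, the integrand becomes 5r^2, so

    ∬_D (5x^2 + 5y^2) dA = ∫_{0}^{2π} ∫_{0}^{7} (5r^2) · r dr dθ.

Inner integral (in r): ∫_{0}^{7} (5r^2) · r dr = 12005/4.

Outer integral (in θ): ∫_{0}^{2π} (12005/4) dθ = 12005π/2.

Therefore ∬_D (5x^2 + 5y^2) dA = 12005π/2.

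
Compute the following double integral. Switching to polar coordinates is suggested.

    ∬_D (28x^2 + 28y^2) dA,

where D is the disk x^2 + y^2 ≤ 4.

The region D is 0 ≤ r ≤ 2, 0 ≤ θ ≤ 2π in polar coordinates, where x = r cos(θ), y = r sin(θ), and dA = r dr dθ.

Under the substitution, the integrand becomes 28r^2, so

    ∬_D (28x^2 + 28y^2) dA = ∫_{0}^{2π} ∫_{0}^{2} (28r^2) · r dr dθ.

Inner integral (in r): ∫_{0}^{2} (28r^2) · r dr = 112.

Outer integral (in θ): ∫_{0}^{2π} (112) dθ = 224π.

Therefore ∬_D (28x^2 + 28y^2) dA = 224π.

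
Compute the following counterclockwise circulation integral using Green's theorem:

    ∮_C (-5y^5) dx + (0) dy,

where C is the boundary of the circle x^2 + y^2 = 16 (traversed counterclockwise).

Green's theorem converts the closed line integral into a double integral over the enclosed region D:

    ∮_C P dx + Q dy = ∬_D (∂Q/∂x - ∂P/∂y) dA.

Here P = -5y^5, Q = 0, so

    ∂Q/∂x = 0,    ∂P/∂y = -25y^4,
    ∂Q/∂x - ∂P/∂y = 25y^4.

D is the region x^2 + y^2 ≤ 16. Evaluating the double integral:

In polar coordinates (x = r cos θ, y = r sin θ, dA = r dr dθ) the integrand becomes 25r^4sin(θ)^4, so

    ∬_D (25y^4) dA = ∫_0^{2π} ∫_0^{4} (25r^4sin(θ)^4) · r dr dθ.

Inner (r from 0 to 4): 51200sin(θ)^4/3.
Outer (θ from 0 to 2π): 12800π.

Therefore ∮_C P dx + Q dy = 12800π.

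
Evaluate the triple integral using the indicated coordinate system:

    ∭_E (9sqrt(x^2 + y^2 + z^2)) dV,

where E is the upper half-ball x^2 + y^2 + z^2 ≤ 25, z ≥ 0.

In spherical coordinates, x = ρ sin(φ) cos(θ), y = ρ sin(φ) sin(θ), z = ρ cos(φ), and dV = ρ^2 sin(φ) dρ dφ dθ.

The integrand becomes 9ρ, so

    ∭_E (9sqrt(x^2 + y^2 + z^2)) dV = ∫_{0}^{2π} ∫_{0}^{π/2} ∫_{0}^{5} (9ρ) · ρ^2 sin(φ) dρ dφ dθ.

Inner (ρ): 5625sin(φ)/4.
Middle (φ): 5625/4.
Outer (θ): 5625π/2.

Therefore the triple integral equals 5625π/2.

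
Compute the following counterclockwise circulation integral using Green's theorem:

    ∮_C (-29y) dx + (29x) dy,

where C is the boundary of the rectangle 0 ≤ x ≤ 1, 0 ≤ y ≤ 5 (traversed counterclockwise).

Green's theorem converts the closed line integral into a double integral over the enclosed region D:

    ∮_C P dx + Q dy = ∬_D (∂Q/∂x - ∂P/∂y) dA.

Here P = -29y, Q = 29x, so

    ∂Q/∂x = 29,    ∂P/∂y = -29,
    ∂Q/∂x - ∂P/∂y = 58.

D is the region 0 ≤ x ≤ 1, 0 ≤ y ≤ 5. Evaluating the double integral:

    ∬_D (58) dA = ∫_0^{1} ∫_0^{5} (58) dy dx.

Inner (y from 0 to 5): 290.
Outer (x from 0 to 1): 290.

Therefore ∮_C P dx + Q dy = 290.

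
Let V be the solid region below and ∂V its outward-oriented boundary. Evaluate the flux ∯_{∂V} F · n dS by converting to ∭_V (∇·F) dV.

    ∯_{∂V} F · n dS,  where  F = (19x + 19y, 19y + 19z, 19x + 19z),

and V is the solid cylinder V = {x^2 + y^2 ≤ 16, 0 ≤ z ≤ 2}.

By the divergence theorem,

    ∯_{∂V} F · n dS = ∭_V (∇ · F) dV.

Compute the divergence:
    ∇ · F = ∂F_x/∂x + ∂F_y/∂y + ∂F_z/∂z = 19 + 19 + 19 = 57.

In cylindrical coordinates, x = r cos(θ), y = r sin(θ), z = z, dV = r dr dθ dz, with 0 ≤ r ≤ 4, 0 ≤ θ ≤ 2π, 0 ≤ z ≤ 2.

The integrand, after substitution and multiplying by the volume element, becomes (57) · r, so

    ∭_V (∇·F) dV = ∫_0^{2π} ∫_0^{4} ∫_0^{2} (57) · r dz dr dθ.

Inner (z from 0 to 2): 114r.
Middle (r from 0 to 4): 912.
Outer (θ from 0 to 2π): 1824π.

Therefore ∯_{∂V} F · n dS = 1824π.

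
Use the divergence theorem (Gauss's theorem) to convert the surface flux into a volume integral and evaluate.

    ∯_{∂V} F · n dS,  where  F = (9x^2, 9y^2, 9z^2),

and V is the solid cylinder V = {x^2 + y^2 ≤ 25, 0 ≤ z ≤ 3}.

By the divergence theorem,

    ∯_{∂V} F · n dS = ∭_V (∇ · F) dV.

Compute the divergence:
    ∇ · F = ∂F_x/∂x + ∂F_y/∂y + ∂F_z/∂z = 18x + 18y + 18z.

In cylindrical coordinates, x = r cos(θ), y = r sin(θ), z = z, dV = r dr dθ dz, with 0 ≤ r ≤ 5, 0 ≤ θ ≤ 2π, 0 ≤ z ≤ 3.

The integrand, after substitution and multiplying by the volume element, becomes (18sqrt(2)r sin(θ + π/4) + 18z) · r, so

    ∭_V (∇·F) dV = ∫_0^{2π} ∫_0^{5} ∫_0^{3} (18sqrt(2)r sin(θ + π/4) + 18z) · r dz dr dθ.

Inner (z from 0 to 3): 27r (2sqrt(2)r sin(θ + π/4) + 3).
Middle (r from 0 to 5): 2250sqrt(2)sin(θ + π/4) + 2025/2.
Outer (θ from 0 to 2π): 2025π.

Therefore ∯_{∂V} F · n dS = 2025π.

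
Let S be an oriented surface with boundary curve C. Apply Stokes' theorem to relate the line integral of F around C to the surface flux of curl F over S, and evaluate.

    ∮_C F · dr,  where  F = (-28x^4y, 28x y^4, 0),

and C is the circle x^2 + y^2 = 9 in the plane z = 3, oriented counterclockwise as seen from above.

Let S be the flat disk x^2 + y^2 ≤ 9 in the plane z = 3, with upward unit normal n̂ = ẑ. By Stokes' theorem,

    ∮_C F · dr = ∬_S (∇ × F) · n̂ dS = ∬_D (curl F)_z dA,

where D is the disk x^2 + y^2 ≤ 9.

Compute the curl of F = (-28x^4y, 28x y^4, 0):
    (∇ × F)_x = ∂F_z/∂y - ∂F_y/∂z = 0,
    (∇ × F)_y = ∂F_x/∂z - ∂F_z/∂x = 0,
    (∇ × F)_z = ∂F_y/∂x - ∂F_x/∂y = 28x^4 + 28y^4.

On z = 3, (curl F)_z = 28x^4 + 28y^4.

Convert to polar (x = r cos θ, y = r sin θ, dA = r dr dθ); the integrand becomes 28r^4(sin(θ)^4 + cos(θ)^4), so

    ∬_D (curl F)_z dA = ∫_0^{2π} ∫_0^{3} (28r^4(sin(θ)^4 + cos(θ)^4)) · r dr dθ.

Inner (r from 0 to 3): 3402sin(θ)^4 + 3402cos(θ)^4.
Outer (θ from 0 to 2π): 5103π.

Therefore ∮_C F · dr = 5103π.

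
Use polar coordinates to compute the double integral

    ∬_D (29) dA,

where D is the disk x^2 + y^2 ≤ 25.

The region D is 0 ≤ r ≤ 5, 0 ≤ θ ≤ 2π in polar coordinates, where x = r cos(θ), y = r sin(θ), and dA = r dr dθ.

Under the substitution, the integrand becomes 29, so

    ∬_D (29) dA = ∫_{0}^{2π} ∫_{0}^{5} (29) · r dr dθ.

Inner integral (in r): ∫_{0}^{5} (29) · r dr = 725/2.

Outer integral (in θ): ∫_{0}^{2π} (725/2) dθ = 725π.

Therefore ∬_D (29) dA = 725π.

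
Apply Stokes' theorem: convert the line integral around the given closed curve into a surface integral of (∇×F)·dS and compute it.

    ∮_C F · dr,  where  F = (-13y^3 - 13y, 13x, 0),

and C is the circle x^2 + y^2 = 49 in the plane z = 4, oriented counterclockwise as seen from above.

Let S be the flat disk x^2 + y^2 ≤ 49 in the plane z = 4, with upward unit normal n̂ = ẑ. By Stokes' theorem,

    ∮_C F · dr = ∬_S (∇ × F) · n̂ dS = ∬_D (curl F)_z dA,

where D is the disk x^2 + y^2 ≤ 49.

Compute the curl of F = (-13y^3 - 13y, 13x, 0):
    (∇ × F)_x = ∂F_z/∂y - ∂F_y/∂z = 0,
    (∇ × F)_y = ∂F_x/∂z - ∂F_z/∂x = 0,
    (∇ × F)_z = ∂F_y/∂x - ∂F_x/∂y = 39y^2 + 26.

On z = 4, (curl F)_z = 39y^2 + 26.

Convert to polar (x = r cos θ, y = r sin θ, dA = r dr dθ); the integrand becomes 39r^2sin(θ)^2 + 26, so

    ∬_D (curl F)_z dA = ∫_0^{2π} ∫_0^{7} (39r^2sin(θ)^2 + 26) · r dr dθ.

Inner (r from 0 to 7): 93639sin(θ)^2/4 + 637.
Outer (θ from 0 to 2π): 98735π/4.

Therefore ∮_C F · dr = 98735π/4.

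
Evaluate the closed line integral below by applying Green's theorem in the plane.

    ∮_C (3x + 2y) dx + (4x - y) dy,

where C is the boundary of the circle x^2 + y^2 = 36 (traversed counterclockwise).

Green's theorem converts the closed line integral into a double integral over the enclosed region D:

    ∮_C P dx + Q dy = ∬_D (∂Q/∂x - ∂P/∂y) dA.

Here P = 3x + 2y, Q = 4x - y, so

    ∂Q/∂x = 4,    ∂P/∂y = 2,
    ∂Q/∂x - ∂P/∂y = 2.

D is the region x^2 + y^2 ≤ 36. Evaluating the double integral:

In polar coordinates (x = r cos θ, y = r sin θ, dA = r dr dθ) the integrand becomes 2, so

    ∬_D (2) dA = ∫_0^{2π} ∫_0^{6} (2) · r dr dθ.

Inner (r from 0 to 6): 36.
Outer (θ from 0 to 2π): 72π.

Therefore ∮_C P dx + Q dy = 72π.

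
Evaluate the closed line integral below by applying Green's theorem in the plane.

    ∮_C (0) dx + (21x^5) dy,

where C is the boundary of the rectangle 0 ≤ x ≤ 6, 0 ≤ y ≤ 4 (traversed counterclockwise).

Green's theorem converts the closed line integral into a double integral over the enclosed region D:

    ∮_C P dx + Q dy = ∬_D (∂Q/∂x - ∂P/∂y) dA.

Here P = 0, Q = 21x^5, so

    ∂Q/∂x = 105x^4,    ∂P/∂y = 0,
    ∂Q/∂x - ∂P/∂y = 105x^4.

D is the region 0 ≤ x ≤ 6, 0 ≤ y ≤ 4. Evaluating the double integral:

    ∬_D (105x^4) dA = ∫_0^{6} ∫_0^{4} (105x^4) dy dx.

Inner (y from 0 to 4): 420x^4.
Outer (x from 0 to 6): 653184.

Therefore ∮_C P dx + Q dy = 653184.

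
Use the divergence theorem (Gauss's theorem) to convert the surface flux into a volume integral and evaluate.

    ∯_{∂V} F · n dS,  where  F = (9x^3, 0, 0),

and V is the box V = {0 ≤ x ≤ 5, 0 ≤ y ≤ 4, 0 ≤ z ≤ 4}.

By the divergence theorem,

    ∯_{∂V} F · n dS = ∭_V (∇ · F) dV.

Compute the divergence:
    ∇ · F = ∂F_x/∂x + ∂F_y/∂y + ∂F_z/∂z = 27x^2 + 0 + 0 = 27x^2.

V is a rectangular box, so dV = dx dy dz with 0 ≤ x ≤ 5, 0 ≤ y ≤ 4, 0 ≤ z ≤ 4.

Integrate (27x^2) over V as an iterated integral:

    ∭_V (∇·F) dV = ∫_0^{5} ∫_0^{4} ∫_0^{4} (27x^2) dz dy dx.

Inner (z from 0 to 4): 108x^2.
Middle (y from 0 to 4): 432x^2.
Outer (x from 0 to 5): 18000.

Therefore ∯_{∂V} F · n dS = 18000.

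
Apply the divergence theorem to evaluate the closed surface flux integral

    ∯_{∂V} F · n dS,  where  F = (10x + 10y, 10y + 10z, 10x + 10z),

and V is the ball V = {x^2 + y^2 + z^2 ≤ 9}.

By the divergence theorem,

    ∯_{∂V} F · n dS = ∭_V (∇ · F) dV.

Compute the divergence:
    ∇ · F = ∂F_x/∂x + ∂F_y/∂y + ∂F_z/∂z = 10 + 10 + 10 = 30.

In spherical coordinates, x = ρ sin(φ) cos(θ), y = ρ sin(φ) sin(θ), z = ρ cos(φ), dV = ρ^2 sin(φ) dρ dφ dθ, with 0 ≤ ρ ≤ 3, 0 ≤ φ ≤ π, 0 ≤ θ ≤ 2π.

The integrand, after substitution and multiplying by the volume element, becomes (30) · ρ^2 sin(φ), so

    ∭_V (∇·F) dV = ∫_0^{2π} ∫_0^{π} ∫_0^{3} (30) · ρ^2 sin(φ) dρ dφ dθ.

Inner (ρ from 0 to 3): 270sin(φ).
Middle (φ from 0 to π): 540.
Outer (θ from 0 to 2π): 1080π.

Therefore ∯_{∂V} F · n dS = 1080π.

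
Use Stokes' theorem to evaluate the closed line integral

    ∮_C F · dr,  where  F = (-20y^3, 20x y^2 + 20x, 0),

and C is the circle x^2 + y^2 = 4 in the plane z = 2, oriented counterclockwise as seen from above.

Let S be the flat disk x^2 + y^2 ≤ 4 in the plane z = 2, with upward unit normal n̂ = ẑ. By Stokes' theorem,

    ∮_C F · dr = ∬_S (∇ × F) · n̂ dS = ∬_D (curl F)_z dA,

where D is the disk x^2 + y^2 ≤ 4.

Compute the curl of F = (-20y^3, 20x y^2 + 20x, 0):
    (∇ × F)_x = ∂F_z/∂y - ∂F_y/∂z = 0,
    (∇ × F)_y = ∂F_x/∂z - ∂F_z/∂x = 0,
    (∇ × F)_z = ∂F_y/∂x - ∂F_x/∂y = 80y^2 + 20.

On z = 2, (curl F)_z = 80y^2 + 20.

Convert to polar (x = r cos θ, y = r sin θ, dA = r dr dθ); the integrand becomes 80r^2sin(θ)^2 + 20, so

    ∬_D (curl F)_z dA = ∫_0^{2π} ∫_0^{2} (80r^2sin(θ)^2 + 20) · r dr dθ.

Inner (r from 0 to 2): 320sin(θ)^2 + 40.
Outer (θ from 0 to 2π): 400π.

Therefore ∮_C F · dr = 400π.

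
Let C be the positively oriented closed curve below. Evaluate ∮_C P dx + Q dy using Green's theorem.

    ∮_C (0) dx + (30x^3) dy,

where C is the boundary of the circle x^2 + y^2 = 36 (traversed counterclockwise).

Green's theorem converts the closed line integral into a double integral over the enclosed region D:

    ∮_C P dx + Q dy = ∬_D (∂Q/∂x - ∂P/∂y) dA.

Here P = 0, Q = 30x^3, so

    ∂Q/∂x = 90x^2,    ∂P/∂y = 0,
    ∂Q/∂x - ∂P/∂y = 90x^2.

D is the region x^2 + y^2 ≤ 36. Evaluating the double integral:

In polar coordinates (x = r cos θ, y = r sin θ, dA = r dr dθ) the integrand becomes 90r^2cos(θ)^2, so

    ∬_D (90x^2) dA = ∫_0^{2π} ∫_0^{6} (90r^2cos(θ)^2) · r dr dθ.

Inner (r from 0 to 6): 29160cos(θ)^2.
Outer (θ from 0 to 2π): 29160π.

Therefore ∮_C P dx + Q dy = 29160π.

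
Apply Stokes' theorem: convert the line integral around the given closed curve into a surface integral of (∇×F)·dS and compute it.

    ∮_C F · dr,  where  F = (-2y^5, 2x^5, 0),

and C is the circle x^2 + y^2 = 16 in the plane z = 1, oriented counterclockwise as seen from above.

Let S be the flat disk x^2 + y^2 ≤ 16 in the plane z = 1, with upward unit normal n̂ = ẑ. By Stokes' theorem,

    ∮_C F · dr = ∬_S (∇ × F) · n̂ dS = ∬_D (curl F)_z dA,

where D is the disk x^2 + y^2 ≤ 16.

Compute the curl of F = (-2y^5, 2x^5, 0):
    (∇ × F)_x = ∂F_z/∂y - ∂F_y/∂z = 0,
    (∇ × F)_y = ∂F_x/∂z - ∂F_z/∂x = 0,
    (∇ × F)_z = ∂F_y/∂x - ∂F_x/∂y = 10x^4 + 10y^4.

On z = 1, (curl F)_z = 10x^4 + 10y^4.

Convert to polar (x = r cos θ, y = r sin θ, dA = r dr dθ); the integrand becomes 10r^4(sin(θ)^4 + cos(θ)^4), so

    ∬_D (curl F)_z dA = ∫_0^{2π} ∫_0^{4} (10r^4(sin(θ)^4 + cos(θ)^4)) · r dr dθ.

Inner (r from 0 to 4): 20480sin(θ)^4/3 + 20480cos(θ)^4/3.
Outer (θ from 0 to 2π): 10240π.

Therefore ∮_C F · dr = 10240π.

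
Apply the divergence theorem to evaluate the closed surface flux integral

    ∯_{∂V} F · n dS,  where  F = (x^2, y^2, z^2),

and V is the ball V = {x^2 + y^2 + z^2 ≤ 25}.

By the divergence theorem,

    ∯_{∂V} F · n dS = ∭_V (∇ · F) dV.

Compute the divergence:
    ∇ · F = ∂F_x/∂x + ∂F_y/∂y + ∂F_z/∂z = 2x + 2y + 2z.

In spherical coordinates, x = ρ sin(φ) cos(θ), y = ρ sin(φ) sin(θ), z = ρ cos(φ), dV = ρ^2 sin(φ) dρ dφ dθ, with 0 ≤ ρ ≤ 5, 0 ≤ φ ≤ π, 0 ≤ θ ≤ 2π.

The integrand, after substitution and multiplying by the volume element, becomes (2ρ (sqrt(2)sin(φ)sin(θ + π/4) + cos(φ))) · ρ^2 sin(φ), so

    ∭_V (∇·F) dV = ∫_0^{2π} ∫_0^{π} ∫_0^{5} (2ρ (sqrt(2)sin(φ)sin(θ + π/4) + cos(φ))) · ρ^2 sin(φ) dρ dφ dθ.

Inner (ρ from 0 to 5): 625(sqrt(2)sin(φ)sin(θ + π/4) + cos(φ))sin(φ)/2.
Middle (φ from 0 to π): 625sqrt(2)π sin(θ + π/4)/4.
Outer (θ from 0 to 2π): 0.

Therefore ∯_{∂V} F · n dS = 0.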